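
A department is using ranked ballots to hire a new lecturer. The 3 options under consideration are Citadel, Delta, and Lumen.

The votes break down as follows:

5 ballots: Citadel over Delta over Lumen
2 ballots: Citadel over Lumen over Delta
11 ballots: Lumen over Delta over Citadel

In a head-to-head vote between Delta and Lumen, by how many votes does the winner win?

Ballots ranking Delta above Lumen: 5.
Ballots ranking Lumen above Delta: 2+11 = 13.
Lumen wins 13–5, a margin of 8.

8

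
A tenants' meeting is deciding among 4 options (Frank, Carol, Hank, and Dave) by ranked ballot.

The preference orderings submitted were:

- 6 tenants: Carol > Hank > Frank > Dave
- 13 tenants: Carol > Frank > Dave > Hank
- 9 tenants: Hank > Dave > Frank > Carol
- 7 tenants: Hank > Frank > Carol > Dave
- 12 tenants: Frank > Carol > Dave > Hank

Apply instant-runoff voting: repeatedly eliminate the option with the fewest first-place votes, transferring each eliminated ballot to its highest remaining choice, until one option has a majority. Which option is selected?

Carol

Round 1: Carol 19, Hank 16, Frank 12, Dave 0. Dave has the fewest and is eliminated.
Round 2: Carol 19, Hank 16, Frank 12. Frank has the fewest and is eliminated.
Round 3: Carol 31, Hank 16. Carol has a majority.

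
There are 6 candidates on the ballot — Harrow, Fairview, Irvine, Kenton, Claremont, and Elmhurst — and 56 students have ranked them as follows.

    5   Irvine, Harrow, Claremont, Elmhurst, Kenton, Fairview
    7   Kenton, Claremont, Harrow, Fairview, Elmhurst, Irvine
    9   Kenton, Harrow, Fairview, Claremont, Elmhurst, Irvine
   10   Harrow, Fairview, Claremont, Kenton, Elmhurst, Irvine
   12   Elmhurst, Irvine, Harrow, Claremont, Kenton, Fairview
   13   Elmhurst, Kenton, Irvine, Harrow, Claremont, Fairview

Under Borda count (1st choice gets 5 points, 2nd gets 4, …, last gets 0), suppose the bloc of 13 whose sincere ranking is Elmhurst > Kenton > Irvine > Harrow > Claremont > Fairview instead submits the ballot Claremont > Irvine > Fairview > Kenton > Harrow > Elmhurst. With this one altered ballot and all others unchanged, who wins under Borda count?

Claremont

Borda totals with the altered ballot: Harrow 176, Fairview 120, Irvine 125, Kenton 143, Claremont 180, Elmhurst 96.
The switch changes the winner from Harrow to Claremont.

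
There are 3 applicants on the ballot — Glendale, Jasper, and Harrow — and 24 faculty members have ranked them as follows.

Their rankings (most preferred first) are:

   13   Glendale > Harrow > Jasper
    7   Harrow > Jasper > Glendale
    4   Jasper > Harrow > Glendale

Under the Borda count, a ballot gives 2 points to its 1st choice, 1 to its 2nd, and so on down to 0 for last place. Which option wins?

Borda scores:
  Glendale: 13·2 + 7·0 + 4·0 = 26
  Jasper: 13·0 + 7·1 + 4·2 = 15
  Harrow: 13·1 + 7·2 + 4·1 = 31
Harrow has the highest total.

Harrow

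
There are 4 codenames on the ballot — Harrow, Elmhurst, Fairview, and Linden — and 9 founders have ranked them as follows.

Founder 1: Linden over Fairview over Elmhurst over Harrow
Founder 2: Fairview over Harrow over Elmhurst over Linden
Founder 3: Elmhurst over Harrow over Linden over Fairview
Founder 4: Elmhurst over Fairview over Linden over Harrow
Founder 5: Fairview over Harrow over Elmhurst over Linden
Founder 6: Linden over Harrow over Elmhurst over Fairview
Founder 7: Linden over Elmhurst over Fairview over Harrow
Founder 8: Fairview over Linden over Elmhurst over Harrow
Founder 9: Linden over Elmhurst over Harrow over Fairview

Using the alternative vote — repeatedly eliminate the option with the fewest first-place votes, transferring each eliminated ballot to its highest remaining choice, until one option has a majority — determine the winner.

Linden

Round 1: Linden 4, Fairview 3, Elmhurst 2, Harrow 0. Harrow has the fewest and is eliminated.
Round 2: Linden 4, Fairview 3, Elmhurst 2. Elmhurst has the fewest and is eliminated.
Round 3: Linden 5, Fairview 4. Linden has a majority.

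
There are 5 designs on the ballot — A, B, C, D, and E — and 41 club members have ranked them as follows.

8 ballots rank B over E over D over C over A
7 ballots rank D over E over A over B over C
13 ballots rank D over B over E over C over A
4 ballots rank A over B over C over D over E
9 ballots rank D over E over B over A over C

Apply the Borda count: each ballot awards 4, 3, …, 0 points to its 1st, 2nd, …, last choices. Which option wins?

D

Borda scores:
  A: 8·0 + 7·2 + 13·0 + 4·4 + 9·1 = 39
  B: 8·4 + 7·1 + 13·3 + 4·3 + 9·2 = 108
  C: 8·1 + 7·0 + 13·1 + 4·2 + 9·0 = 29
  D: 8·2 + 7·4 + 13·4 + 4·1 + 9·4 = 136
  E: 8·3 + 7·3 + 13·2 + 4·0 + 9·3 = 98
D has the highest total.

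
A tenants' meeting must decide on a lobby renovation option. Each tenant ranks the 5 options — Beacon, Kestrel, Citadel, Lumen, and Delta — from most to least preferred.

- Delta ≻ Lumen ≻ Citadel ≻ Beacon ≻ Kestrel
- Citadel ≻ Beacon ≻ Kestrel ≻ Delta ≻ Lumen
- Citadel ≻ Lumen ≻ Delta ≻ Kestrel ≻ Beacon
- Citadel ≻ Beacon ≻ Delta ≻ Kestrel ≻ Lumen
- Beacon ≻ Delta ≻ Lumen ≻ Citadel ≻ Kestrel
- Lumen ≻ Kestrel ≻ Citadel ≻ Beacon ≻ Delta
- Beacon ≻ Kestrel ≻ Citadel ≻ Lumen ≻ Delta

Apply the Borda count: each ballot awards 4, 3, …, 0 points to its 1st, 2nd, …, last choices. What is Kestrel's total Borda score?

Borda scores:
  Beacon: 1 + 3 + 0 + 3 + 4 + 1 + 4 = 16
  Kestrel: 0 + 2 + 1 + 1 + 0 + 3 + 3 = 10
  Citadel: 2 + 4 + 4 + 4 + 1 + 2 + 2 = 19
  Lumen: 3 + 0 + 3 + 0 + 2 + 4 + 1 = 13
  Delta: 4 + 1 + 2 + 2 + 3 + 0 + 0 = 12

10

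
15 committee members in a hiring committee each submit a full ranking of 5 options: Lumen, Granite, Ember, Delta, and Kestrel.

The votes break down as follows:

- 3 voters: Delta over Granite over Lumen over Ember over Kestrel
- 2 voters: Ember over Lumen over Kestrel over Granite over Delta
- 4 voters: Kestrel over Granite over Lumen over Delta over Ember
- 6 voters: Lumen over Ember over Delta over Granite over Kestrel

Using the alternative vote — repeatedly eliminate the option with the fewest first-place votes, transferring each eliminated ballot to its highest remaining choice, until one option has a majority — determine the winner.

Lumen

Round 1: Lumen 6, Kestrel 4, Delta 3, Ember 2, Granite 0. Granite has the fewest and is eliminated.
Round 2: Lumen 6, Kestrel 4, Delta 3, Ember 2. Ember has the fewest and is eliminated.
Round 3: Lumen 8, Kestrel 4, Delta 3. Lumen has a majority.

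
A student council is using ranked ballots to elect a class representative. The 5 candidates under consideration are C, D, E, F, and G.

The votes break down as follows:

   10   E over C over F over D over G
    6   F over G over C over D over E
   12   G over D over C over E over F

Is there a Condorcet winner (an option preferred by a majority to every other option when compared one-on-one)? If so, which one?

Head-to-head results (28 voters total):
C vs D: C wins 16–12.
C vs E: C wins 18–10.
C vs F: C wins 22–6.
C vs G: G wins 18–10.
D vs E: D wins 18–10.
D vs F: F wins 16–12.
D vs G: G wins 18–10.
E vs F: E wins 22–6.
E vs G: G wins 18–10.
F vs G: F wins 16–12.
No candidate beats all others: C beats F beats G beats C, a majority cycle.

There is no Condorcet winner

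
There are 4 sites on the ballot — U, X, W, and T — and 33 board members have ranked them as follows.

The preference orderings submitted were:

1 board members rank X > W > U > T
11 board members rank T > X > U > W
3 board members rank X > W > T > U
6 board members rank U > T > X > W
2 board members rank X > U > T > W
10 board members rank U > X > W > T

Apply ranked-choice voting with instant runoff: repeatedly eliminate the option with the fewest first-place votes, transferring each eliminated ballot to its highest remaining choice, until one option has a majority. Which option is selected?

U

Round 1: U 16, T 11, X 6, W 0. W has the fewest and is eliminated.
Round 2: U 16, T 11, X 6. X has the fewest and is eliminated.
Round 3: U 19, T 14. U has a majority.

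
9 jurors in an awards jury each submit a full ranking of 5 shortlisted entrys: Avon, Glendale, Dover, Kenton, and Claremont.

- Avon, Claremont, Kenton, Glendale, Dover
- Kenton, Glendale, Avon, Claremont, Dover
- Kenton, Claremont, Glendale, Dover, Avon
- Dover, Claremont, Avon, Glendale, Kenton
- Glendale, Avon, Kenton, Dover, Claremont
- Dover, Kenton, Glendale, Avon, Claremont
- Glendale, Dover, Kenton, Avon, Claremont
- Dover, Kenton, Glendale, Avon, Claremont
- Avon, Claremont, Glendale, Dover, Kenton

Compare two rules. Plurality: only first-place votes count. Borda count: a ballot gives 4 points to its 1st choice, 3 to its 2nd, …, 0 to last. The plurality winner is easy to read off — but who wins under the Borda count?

Plurality first-place counts: Avon 2, Glendale 2, Dover 3, Kenton 2, Claremont 0 → Dover.
Borda totals: Avon 18, Glendale 21, Dover 18, Kenton 20, Claremont 13 → Glendale.

Glendale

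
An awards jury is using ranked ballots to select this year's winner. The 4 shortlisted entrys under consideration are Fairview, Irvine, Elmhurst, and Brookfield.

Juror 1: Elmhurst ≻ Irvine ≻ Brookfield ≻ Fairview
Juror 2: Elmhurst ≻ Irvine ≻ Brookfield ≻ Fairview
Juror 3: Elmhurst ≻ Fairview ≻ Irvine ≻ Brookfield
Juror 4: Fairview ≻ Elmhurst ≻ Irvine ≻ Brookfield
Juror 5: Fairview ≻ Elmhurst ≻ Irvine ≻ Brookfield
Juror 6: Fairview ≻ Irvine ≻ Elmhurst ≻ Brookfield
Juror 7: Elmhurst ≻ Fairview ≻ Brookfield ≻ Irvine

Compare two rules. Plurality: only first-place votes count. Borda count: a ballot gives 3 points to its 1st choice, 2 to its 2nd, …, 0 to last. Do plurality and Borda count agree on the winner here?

Plurality first-place counts: Fairview 3, Irvine 0, Elmhurst 4, Brookfield 0 → Elmhurst.
Borda totals: Fairview 13, Irvine 9, Elmhurst 17, Brookfield 3 → Elmhurst.
The two rules agree on Elmhurst.

Yes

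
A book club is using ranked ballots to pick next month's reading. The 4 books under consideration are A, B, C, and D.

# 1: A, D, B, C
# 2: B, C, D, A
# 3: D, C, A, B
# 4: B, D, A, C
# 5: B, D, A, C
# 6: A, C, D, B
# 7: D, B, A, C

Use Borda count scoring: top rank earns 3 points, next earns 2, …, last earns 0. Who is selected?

D

Borda scores:
  A: 3 + 0 + 1 + 1 + 1 + 3 + 1 = 10
  B: 1 + 3 + 0 + 3 + 3 + 0 + 2 = 12
  C: 0 + 2 + 2 + 0 + 0 + 2 + 0 = 6
  D: 2 + 1 + 3 + 2 + 2 + 1 + 3 = 14
D has the highest total.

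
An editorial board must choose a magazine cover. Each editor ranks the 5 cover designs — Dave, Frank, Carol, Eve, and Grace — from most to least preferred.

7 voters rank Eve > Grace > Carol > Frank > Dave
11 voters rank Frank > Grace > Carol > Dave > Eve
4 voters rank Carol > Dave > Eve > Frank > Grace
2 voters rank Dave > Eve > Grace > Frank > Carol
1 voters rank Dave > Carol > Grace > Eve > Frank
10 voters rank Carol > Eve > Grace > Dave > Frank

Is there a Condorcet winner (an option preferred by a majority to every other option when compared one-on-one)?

No

Head-to-head results (35 voters total):
Dave vs Frank: Frank wins 18–17.
Dave vs Carol: Carol wins 32–3.
Dave vs Eve: Dave wins 18–17.
Dave vs Grace: Grace wins 28–7.
Frank vs Carol: Carol wins 22–13.
Frank vs Eve: Eve wins 24–11.
Frank vs Grace: Grace wins 20–15.
Carol vs Eve: Carol wins 26–9.
Carol vs Grace: Grace wins 20–15.
Eve vs Grace: Eve wins 23–12.
No candidate beats all others: Dave beats Eve beats Frank beats Dave, a majority cycle.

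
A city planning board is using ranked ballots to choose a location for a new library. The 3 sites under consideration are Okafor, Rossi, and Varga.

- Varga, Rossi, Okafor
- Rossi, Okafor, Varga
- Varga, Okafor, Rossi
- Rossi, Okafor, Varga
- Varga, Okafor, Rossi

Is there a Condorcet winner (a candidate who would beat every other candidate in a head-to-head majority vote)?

Yes

Head-to-head results (5 voters total):
Okafor vs Rossi: Rossi wins 3–2.
Okafor vs Varga: Varga wins 3–2.
Rossi vs Varga: Varga wins 3–2.
Varga beats each rival — Okafor (3–2), Rossi (3–2) — so Varga is the Condorcet winner.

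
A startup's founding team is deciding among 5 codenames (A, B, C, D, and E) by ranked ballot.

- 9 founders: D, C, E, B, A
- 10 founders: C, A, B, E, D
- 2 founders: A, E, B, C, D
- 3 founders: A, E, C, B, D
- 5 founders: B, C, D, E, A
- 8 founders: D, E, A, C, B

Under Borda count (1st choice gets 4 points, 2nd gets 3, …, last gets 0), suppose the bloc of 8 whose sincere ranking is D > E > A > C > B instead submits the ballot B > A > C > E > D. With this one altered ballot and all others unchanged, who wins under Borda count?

Borda totals with the altered ballot: A 74, B 88, C 106, D 46, E 56.
The winner is unchanged: still C.

C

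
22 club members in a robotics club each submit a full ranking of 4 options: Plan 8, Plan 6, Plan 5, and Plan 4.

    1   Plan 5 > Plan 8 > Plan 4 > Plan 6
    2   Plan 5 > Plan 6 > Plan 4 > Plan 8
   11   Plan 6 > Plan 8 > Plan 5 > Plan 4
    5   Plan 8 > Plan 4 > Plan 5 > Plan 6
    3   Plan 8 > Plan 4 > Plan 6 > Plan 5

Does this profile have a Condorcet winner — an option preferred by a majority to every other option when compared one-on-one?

Yes

Head-to-head results (22 voters total):
Plan 8 vs Plan 6: Plan 6 wins 13–9.
Plan 8 vs Plan 5: Plan 8 wins 19–3.
Plan 8 vs Plan 4: Plan 8 wins 20–2.
Plan 6 vs Plan 5: Plan 6 wins 14–8.
Plan 6 vs Plan 4: Plan 6 wins 13–9.
Plan 5 vs Plan 4: Plan 5 wins 14–8.
Plan 6 beats each rival — Plan 8 (13–9), Plan 5 (14–8), Plan 4 (13–9) — so Plan 6 is the Condorcet winner.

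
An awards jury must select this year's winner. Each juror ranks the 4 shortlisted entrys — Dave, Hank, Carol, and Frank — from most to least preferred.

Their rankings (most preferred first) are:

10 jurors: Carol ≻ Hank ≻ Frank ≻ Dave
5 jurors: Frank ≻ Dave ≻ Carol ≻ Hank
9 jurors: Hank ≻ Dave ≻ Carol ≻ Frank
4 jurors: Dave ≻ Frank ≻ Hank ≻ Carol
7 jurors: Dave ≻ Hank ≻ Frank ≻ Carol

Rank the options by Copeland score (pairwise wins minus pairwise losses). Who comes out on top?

Pairwise results:
  Dave vs Hank: Hank wins 19–16.
  Dave vs Carol: Dave wins 25–10.
  Dave vs Frank: Dave wins 20–15.
  Hank vs Carol: Hank wins 20–15.
  Hank vs Frank: Hank wins 26–9.
  Carol vs Frank: Carol wins 19–16.
Copeland scores (wins − losses):
  Dave: 2 − 1 = 1
  Hank: 3 − 0 = 3
  Carol: 1 − 2 = -1
  Frank: 0 − 3 = -3
Hank has the best Copeland score.

Hank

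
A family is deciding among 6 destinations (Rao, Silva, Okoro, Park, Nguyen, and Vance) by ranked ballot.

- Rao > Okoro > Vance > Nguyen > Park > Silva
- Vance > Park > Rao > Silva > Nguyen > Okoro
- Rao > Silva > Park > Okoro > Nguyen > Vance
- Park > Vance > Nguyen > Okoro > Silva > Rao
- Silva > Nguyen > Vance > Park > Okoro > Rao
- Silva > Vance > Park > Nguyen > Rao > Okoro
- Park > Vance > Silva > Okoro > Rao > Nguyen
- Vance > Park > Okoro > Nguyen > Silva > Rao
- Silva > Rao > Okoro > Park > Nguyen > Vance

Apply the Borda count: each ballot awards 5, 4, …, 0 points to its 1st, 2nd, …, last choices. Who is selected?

Park

Borda scores:
  Rao: 5 + 3 + 5 + 0 + 0 + 1 + 1 + 0 + 4 = 19
  Silva: 0 + 2 + 4 + 1 + 5 + 5 + 3 + 1 + 5 = 26
  Okoro: 4 + 0 + 2 + 2 + 1 + 0 + 2 + 3 + 3 = 17
  Park: 1 + 4 + 3 + 5 + 2 + 3 + 5 + 4 + 2 = 29
  Nguyen: 2 + 1 + 1 + 3 + 4 + 2 + 0 + 2 + 1 = 16
  Vance: 3 + 5 + 0 + 4 + 3 + 4 + 4 + 5 + 0 = 28
Park has the highest total.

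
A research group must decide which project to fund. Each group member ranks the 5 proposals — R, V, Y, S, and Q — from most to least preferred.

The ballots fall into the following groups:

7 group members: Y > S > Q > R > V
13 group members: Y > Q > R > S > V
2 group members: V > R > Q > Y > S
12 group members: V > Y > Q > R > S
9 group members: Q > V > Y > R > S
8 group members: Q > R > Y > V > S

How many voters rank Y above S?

Ballots ranking Y above S: 7+13+2+12+9+8 = 51.
Ballots ranking S above Y: 0.
So 51 of 51 voters prefer Y to S.

51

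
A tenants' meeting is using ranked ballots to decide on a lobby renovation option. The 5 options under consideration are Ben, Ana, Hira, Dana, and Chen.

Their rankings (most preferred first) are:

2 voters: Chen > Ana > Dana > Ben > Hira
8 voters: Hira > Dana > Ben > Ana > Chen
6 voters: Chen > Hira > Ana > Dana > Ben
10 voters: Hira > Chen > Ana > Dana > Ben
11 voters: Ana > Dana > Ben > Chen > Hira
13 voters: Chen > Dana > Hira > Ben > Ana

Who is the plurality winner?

First-place vote totals:
  Ben: 0
  Ana: 11
  Hira: 18
  Dana: 0
  Chen: 21
Chen has the most first-place votes.

Chen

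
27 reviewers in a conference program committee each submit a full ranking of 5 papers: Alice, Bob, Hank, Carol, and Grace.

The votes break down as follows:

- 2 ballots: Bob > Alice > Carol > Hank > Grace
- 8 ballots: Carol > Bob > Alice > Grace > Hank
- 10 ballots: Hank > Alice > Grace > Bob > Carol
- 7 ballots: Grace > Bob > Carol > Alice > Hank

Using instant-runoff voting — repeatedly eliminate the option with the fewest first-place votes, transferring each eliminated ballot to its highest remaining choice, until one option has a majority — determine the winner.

Carol

Round 1: Hank 10, Carol 8, Grace 7, Bob 2, Alice 0. Alice has the fewest and is eliminated.
Round 2: Hank 10, Carol 8, Grace 7, Bob 2. Bob has the fewest and is eliminated.
Round 3: Hank 10, Carol 10, Grace 7. Grace has the fewest and is eliminated.
Round 4: Carol 17, Hank 10. Carol has a majority.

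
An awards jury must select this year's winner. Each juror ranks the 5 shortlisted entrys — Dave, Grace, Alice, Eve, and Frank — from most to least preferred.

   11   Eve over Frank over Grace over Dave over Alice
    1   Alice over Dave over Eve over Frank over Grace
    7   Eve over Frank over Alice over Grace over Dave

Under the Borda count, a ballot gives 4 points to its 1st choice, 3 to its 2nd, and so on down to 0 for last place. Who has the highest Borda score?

Eve

Borda scores:
  Dave: 11·1 + 3 + 7·0 = 14
  Grace: 11·2 + 0 + 7·1 = 29
  Alice: 11·0 + 4 + 7·2 = 18
  Eve: 11·4 + 2 + 7·4 = 74
  Frank: 11·3 + 1 + 7·3 = 55
Eve has the highest total.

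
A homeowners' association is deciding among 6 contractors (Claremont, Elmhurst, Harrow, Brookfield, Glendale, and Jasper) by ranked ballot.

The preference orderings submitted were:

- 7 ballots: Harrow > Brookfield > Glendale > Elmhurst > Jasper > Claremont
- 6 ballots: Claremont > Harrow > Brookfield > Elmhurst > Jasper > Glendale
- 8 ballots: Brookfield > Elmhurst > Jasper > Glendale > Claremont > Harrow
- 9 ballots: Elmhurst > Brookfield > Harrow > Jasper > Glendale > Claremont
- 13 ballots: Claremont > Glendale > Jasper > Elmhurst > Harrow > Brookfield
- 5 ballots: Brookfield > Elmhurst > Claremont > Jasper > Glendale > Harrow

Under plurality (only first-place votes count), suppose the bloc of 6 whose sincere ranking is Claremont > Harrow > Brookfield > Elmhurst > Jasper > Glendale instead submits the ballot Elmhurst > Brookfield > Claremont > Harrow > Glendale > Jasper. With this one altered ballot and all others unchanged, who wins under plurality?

First-place totals with the altered ballot: Claremont 13, Elmhurst 15, Harrow 7, Brookfield 13, Glendale 0, Jasper 0.
The switch changes the winner from Claremont to Elmhurst.

Elmhurst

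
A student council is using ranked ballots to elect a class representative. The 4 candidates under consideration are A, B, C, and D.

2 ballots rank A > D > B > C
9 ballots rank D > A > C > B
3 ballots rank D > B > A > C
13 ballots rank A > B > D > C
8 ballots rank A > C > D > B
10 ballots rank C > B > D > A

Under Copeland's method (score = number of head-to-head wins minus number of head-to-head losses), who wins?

Pairwise results:
  A vs B: A wins 32–13.
  A vs C: A wins 35–10.
  A vs D: A wins 23–22.
  B vs C: C wins 27–18.
  B vs D: B wins 23–22.
  C vs D: D wins 27–18.
Copeland scores (wins − losses):
  A: 3 − 0 = 3
  B: 1 − 2 = -1
  C: 1 − 2 = -1
  D: 1 − 2 = -1
A has the best Copeland score.

A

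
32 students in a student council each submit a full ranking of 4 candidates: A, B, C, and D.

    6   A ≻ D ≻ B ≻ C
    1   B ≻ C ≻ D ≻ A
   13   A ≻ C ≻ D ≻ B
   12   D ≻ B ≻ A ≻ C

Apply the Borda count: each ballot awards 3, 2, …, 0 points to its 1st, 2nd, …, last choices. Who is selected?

Borda scores:
  A: 6·3 + 0 + 13·3 + 12·1 = 69
  B: 6·1 + 3 + 13·0 + 12·2 = 33
  C: 6·0 + 2 + 13·2 + 12·0 = 28
  D: 6·2 + 1 + 13·1 + 12·3 = 62
A has the highest total.

A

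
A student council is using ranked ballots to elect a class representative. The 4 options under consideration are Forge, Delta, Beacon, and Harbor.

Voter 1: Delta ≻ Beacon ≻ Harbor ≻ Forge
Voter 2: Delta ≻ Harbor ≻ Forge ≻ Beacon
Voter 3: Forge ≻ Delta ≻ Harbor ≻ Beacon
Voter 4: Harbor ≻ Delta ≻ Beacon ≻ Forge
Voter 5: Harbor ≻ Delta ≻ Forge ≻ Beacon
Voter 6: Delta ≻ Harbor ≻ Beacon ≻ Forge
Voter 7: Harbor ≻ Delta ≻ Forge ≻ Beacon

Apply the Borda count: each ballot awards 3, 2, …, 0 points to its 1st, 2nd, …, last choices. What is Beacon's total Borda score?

4

Borda scores:
  Forge: 0 + 1 + 3 + 0 + 1 + 0 + 1 = 6
  Delta: 3 + 3 + 2 + 2 + 2 + 3 + 2 = 17
  Beacon: 2 + 0 + 0 + 1 + 0 + 1 + 0 = 4
  Harbor: 1 + 2 + 1 + 3 + 3 + 2 + 3 = 15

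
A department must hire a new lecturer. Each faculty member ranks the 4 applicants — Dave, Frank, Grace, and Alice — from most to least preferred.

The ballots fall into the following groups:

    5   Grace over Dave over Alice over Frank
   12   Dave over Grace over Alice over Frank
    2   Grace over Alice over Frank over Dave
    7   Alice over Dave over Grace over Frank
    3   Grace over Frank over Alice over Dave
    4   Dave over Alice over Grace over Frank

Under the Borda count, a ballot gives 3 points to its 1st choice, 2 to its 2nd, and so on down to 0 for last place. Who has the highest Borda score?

Dave

Borda scores:
  Dave: 5·2 + 12·3 + 2·0 + 7·2 + 3·0 + 4·3 = 72
  Frank: 5·0 + 12·0 + 2·1 + 7·0 + 3·2 + 4·0 = 8
  Grace: 5·3 + 12·2 + 2·3 + 7·1 + 3·3 + 4·1 = 65
  Alice: 5·1 + 12·1 + 2·2 + 7·3 + 3·1 + 4·2 = 53
Dave has the highest total.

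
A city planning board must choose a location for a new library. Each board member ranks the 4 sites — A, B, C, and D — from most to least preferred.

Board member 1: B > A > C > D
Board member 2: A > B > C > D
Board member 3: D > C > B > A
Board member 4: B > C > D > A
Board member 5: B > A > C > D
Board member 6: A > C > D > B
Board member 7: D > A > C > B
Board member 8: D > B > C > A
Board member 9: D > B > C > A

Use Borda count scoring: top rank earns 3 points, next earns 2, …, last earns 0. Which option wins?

Borda scores:
  A: 2 + 3 + 0 + 0 + 2 + 3 + 2 + 0 + 0 = 12
  B: 3 + 2 + 1 + 3 + 3 + 0 + 0 + 2 + 2 = 16
  C: 1 + 1 + 2 + 2 + 1 + 2 + 1 + 1 + 1 = 12
  D: 0 + 0 + 3 + 1 + 0 + 1 + 3 + 3 + 3 = 14
B has the highest total.

B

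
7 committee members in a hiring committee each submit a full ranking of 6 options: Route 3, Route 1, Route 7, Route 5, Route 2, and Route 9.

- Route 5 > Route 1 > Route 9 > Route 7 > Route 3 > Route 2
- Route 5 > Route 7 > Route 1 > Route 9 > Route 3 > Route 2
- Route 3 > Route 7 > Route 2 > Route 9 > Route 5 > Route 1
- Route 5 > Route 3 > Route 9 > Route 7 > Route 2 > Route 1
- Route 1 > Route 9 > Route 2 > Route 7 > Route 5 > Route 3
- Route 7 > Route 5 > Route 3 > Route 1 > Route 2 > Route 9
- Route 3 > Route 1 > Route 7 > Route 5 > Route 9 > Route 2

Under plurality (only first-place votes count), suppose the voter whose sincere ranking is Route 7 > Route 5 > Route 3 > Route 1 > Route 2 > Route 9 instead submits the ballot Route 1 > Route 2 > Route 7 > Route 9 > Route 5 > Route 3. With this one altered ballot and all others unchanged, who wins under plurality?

First-place totals with the altered ballot: Route 3 2, Route 1 2, Route 7 0, Route 5 3, Route 2 0, Route 9 0.
The winner is unchanged: still Route 5.

Route 5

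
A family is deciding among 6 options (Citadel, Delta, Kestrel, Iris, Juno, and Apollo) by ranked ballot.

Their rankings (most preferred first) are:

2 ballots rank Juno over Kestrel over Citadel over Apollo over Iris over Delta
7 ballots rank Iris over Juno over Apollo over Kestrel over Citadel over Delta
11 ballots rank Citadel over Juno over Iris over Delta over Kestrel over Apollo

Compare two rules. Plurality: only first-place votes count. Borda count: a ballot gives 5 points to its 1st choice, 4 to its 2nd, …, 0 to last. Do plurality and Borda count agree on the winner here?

No

Plurality first-place counts: Citadel 11, Delta 0, Kestrel 0, Iris 7, Juno 2, Apollo 0 → Citadel.
Borda totals: Citadel 68, Delta 22, Kestrel 33, Iris 70, Juno 82, Apollo 25 → Juno.
The two rules disagree: plurality picks Citadel, Borda picks Juno.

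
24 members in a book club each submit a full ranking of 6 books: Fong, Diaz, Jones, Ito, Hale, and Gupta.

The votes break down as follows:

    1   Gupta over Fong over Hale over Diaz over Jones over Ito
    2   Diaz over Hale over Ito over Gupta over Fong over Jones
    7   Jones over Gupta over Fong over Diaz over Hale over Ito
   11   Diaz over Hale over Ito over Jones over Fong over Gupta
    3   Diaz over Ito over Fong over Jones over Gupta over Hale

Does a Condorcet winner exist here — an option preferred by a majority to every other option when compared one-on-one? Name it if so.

Diaz

Head-to-head results (24 voters total):
Fong vs Diaz: Diaz wins 16–8.
Fong vs Jones: Jones wins 18–6.
Fong vs Ito: Ito wins 16–8.
Fong vs Hale: Hale wins 13–11.
Fong vs Gupta: Fong wins 14–10.
Diaz vs Jones: Diaz wins 17–7.
Diaz vs Ito: Diaz wins 24–0.
Diaz vs Hale: Diaz wins 23–1.
Diaz vs Gupta: Diaz wins 16–8.
Jones vs Ito: Ito wins 16–8.
Jones vs Hale: Hale wins 14–10.
Jones vs Gupta: Jones wins 21–3.
Ito vs Hale: Hale wins 21–3.
Ito vs Gupta: Ito wins 16–8.
Hale vs Gupta: Hale wins 13–11.
Diaz beats each rival — Fong (16–8), Jones (17–7), Ito (24–0), Hale (23–1), Gupta (16–8) — so Diaz is the Condorcet winner.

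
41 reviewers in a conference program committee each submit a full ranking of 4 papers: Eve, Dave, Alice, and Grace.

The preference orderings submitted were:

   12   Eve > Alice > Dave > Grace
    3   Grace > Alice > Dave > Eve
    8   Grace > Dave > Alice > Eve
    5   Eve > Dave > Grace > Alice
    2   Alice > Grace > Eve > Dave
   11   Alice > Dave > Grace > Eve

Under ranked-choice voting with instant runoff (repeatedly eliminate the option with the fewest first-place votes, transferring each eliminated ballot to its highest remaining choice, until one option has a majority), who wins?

Round 1: Eve 17, Alice 13, Grace 11, Dave 0. Dave has the fewest and is eliminated.
Round 2: Eve 17, Alice 13, Grace 11. Grace has the fewest and is eliminated.
Round 3: Alice 24, Eve 17. Alice has a majority.

Alice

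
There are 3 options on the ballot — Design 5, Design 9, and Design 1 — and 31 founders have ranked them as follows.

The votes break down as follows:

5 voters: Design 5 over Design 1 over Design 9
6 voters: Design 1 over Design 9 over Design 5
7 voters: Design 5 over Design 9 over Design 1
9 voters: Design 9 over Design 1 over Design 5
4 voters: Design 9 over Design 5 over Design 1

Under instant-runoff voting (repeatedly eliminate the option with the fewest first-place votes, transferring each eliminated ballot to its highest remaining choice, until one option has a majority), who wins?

Round 1: Design 9 13, Design 5 12, Design 1 6. Design 1 has the fewest and is eliminated.
Round 2: Design 9 19, Design 5 12. Design 9 has a majority.

Design 9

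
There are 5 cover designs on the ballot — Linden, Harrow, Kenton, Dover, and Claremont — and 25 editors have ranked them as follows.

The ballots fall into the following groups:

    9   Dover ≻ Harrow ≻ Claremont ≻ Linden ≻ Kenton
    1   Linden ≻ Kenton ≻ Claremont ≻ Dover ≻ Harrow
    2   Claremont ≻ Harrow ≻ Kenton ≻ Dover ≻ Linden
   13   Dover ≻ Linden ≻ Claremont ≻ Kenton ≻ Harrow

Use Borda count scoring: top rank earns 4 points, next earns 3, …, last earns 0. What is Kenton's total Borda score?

Borda scores:
  Linden: 9·1 + 4 + 2·0 + 13·3 = 52
  Harrow: 9·3 + 0 + 2·3 + 13·0 = 33
  Kenton: 9·0 + 3 + 2·2 + 13·1 = 20
  Dover: 9·4 + 1 + 2·1 + 13·4 = 91
  Claremont: 9·2 + 2 + 2·4 + 13·2 = 54

20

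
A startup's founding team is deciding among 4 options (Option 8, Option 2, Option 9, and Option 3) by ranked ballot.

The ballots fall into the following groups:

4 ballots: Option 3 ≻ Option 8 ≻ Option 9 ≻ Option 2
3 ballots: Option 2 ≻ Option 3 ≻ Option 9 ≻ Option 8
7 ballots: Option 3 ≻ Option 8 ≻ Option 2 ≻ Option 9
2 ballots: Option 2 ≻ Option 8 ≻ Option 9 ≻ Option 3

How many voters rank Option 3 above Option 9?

Ballots ranking Option 3 above Option 9: 4+3+7 = 14.
Ballots ranking Option 9 above Option 3: 2.
So 14 of 16 voters prefer Option 3 to Option 9.

14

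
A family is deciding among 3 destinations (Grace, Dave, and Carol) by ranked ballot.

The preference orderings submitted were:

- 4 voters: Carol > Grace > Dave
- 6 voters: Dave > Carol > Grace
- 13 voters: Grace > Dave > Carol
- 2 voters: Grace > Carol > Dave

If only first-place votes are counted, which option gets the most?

Grace

First-place vote totals:
  Grace: 15
  Dave: 6
  Carol: 4
Grace has the most first-place votes.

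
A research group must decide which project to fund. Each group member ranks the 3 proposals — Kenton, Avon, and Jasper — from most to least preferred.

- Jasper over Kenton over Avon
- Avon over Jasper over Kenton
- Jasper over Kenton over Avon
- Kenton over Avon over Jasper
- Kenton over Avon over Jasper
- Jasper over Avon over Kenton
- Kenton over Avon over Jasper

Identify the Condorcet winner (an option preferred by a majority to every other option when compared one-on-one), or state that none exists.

None — there is no Condorcet winner

Head-to-head results (7 voters total):
Kenton vs Avon: Kenton wins 5–2.
Kenton vs Jasper: Jasper wins 4–3.
Avon vs Jasper: Avon wins 4–3.
No candidate beats all others: Kenton beats Avon beats Jasper beats Kenton, a majority cycle.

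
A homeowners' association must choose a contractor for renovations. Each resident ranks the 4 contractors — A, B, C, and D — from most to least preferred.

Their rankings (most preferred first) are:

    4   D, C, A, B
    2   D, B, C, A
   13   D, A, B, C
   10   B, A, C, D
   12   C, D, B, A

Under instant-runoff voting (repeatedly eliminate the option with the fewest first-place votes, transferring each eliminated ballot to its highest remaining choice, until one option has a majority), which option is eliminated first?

A

Round 1: D 19, C 12, B 10, A 0. A has the fewest and is eliminated.
Round 2: D 19, C 12, B 10. B has the fewest and is eliminated.
Round 3: C 22, D 19. C has a majority.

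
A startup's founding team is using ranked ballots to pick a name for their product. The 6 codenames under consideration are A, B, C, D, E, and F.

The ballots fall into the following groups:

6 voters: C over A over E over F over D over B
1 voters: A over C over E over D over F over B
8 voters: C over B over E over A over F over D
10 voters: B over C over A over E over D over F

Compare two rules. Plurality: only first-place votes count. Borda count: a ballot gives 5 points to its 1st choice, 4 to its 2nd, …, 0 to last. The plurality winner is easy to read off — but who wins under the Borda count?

Plurality first-place counts: A 1, B 10, C 14, D 0, E 0, F 0 → C.
Borda totals: A 75, B 82, C 114, D 18, E 65, F 21 → C.

C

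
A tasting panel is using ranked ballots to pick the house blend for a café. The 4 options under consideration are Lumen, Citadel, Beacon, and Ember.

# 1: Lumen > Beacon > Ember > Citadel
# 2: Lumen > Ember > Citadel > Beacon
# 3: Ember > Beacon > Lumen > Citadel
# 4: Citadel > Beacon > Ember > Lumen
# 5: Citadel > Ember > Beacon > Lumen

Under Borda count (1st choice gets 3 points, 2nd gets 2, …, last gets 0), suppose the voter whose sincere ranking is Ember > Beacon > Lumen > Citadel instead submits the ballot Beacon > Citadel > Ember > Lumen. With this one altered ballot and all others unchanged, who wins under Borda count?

Citadel

Borda totals with the altered ballot: Lumen 6, Citadel 9, Beacon 8, Ember 7.
The switch changes the winner from Ember to Citadel.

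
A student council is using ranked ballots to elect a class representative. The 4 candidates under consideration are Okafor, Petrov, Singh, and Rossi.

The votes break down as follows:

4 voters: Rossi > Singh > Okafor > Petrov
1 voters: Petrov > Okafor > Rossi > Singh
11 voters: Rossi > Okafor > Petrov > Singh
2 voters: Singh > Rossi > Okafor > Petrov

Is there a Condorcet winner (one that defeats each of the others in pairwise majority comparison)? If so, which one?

Head-to-head results (18 voters total):
Okafor vs Petrov: Okafor wins 17–1.
Okafor vs Singh: Okafor wins 12–6.
Okafor vs Rossi: Rossi wins 17–1.
Petrov vs Singh: Petrov wins 12–6.
Petrov vs Rossi: Rossi wins 17–1.
Singh vs Rossi: Rossi wins 16–2.
Rossi beats each rival — Okafor (17–1), Petrov (17–1), Singh (16–2) — so Rossi is the Condorcet winner.

Rossi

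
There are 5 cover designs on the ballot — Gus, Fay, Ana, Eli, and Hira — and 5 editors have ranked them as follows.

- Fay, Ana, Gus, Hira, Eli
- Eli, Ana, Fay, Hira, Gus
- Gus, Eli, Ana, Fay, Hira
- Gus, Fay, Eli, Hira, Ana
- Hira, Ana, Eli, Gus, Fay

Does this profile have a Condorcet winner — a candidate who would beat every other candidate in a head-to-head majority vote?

Head-to-head results (5 voters total):
Gus vs Fay: Gus wins 3–2.
Gus vs Ana: Ana wins 3–2.
Gus vs Eli: Gus wins 3–2.
Gus vs Hira: Gus wins 3–2.
Fay vs Ana: Ana wins 3–2.
Fay vs Eli: Eli wins 3–2.
Fay vs Hira: Fay wins 4–1.
Ana vs Eli: Eli wins 3–2.
Ana vs Hira: Ana wins 3–2.
Eli vs Hira: Eli wins 3–2.
No candidate beats all others: Gus beats Eli beats Ana beats Gus, a majority cycle.

No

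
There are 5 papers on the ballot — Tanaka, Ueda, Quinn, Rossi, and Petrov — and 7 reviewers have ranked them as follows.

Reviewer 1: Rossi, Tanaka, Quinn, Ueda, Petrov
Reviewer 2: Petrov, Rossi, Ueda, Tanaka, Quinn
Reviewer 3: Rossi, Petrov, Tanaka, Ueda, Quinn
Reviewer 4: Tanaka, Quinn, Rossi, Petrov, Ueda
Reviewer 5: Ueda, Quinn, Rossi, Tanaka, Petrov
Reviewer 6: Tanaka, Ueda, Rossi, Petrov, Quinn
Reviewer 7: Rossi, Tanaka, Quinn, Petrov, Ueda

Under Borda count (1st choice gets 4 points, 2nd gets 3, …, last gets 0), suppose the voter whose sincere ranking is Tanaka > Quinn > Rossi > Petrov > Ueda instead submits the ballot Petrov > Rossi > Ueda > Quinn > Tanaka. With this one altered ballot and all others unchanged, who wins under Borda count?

Rossi

Borda totals with the altered ballot: Tanaka 14, Ueda 13, Quinn 8, Rossi 22, Petrov 13.
The winner is unchanged: still Rossi.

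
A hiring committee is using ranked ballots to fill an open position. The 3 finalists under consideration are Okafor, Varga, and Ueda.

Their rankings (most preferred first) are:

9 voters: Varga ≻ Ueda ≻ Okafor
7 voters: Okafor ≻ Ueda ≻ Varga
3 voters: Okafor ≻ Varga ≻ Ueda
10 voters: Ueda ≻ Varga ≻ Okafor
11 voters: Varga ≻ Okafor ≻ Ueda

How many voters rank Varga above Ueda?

23

Ballots ranking Varga above Ueda: 9+3+11 = 23.
Ballots ranking Ueda above Varga: 7+10 = 17.
So 23 of 40 voters prefer Varga to Ueda.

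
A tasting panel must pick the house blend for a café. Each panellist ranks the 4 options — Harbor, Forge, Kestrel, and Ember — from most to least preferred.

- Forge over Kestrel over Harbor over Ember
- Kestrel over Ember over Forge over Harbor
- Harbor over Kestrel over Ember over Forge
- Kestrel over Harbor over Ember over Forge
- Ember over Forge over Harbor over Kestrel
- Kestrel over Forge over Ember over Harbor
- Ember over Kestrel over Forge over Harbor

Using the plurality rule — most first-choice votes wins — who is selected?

First-place vote totals:
  Harbor: 1
  Forge: 1
  Kestrel: 3
  Ember: 2
Kestrel has the most first-place votes.

Kestrel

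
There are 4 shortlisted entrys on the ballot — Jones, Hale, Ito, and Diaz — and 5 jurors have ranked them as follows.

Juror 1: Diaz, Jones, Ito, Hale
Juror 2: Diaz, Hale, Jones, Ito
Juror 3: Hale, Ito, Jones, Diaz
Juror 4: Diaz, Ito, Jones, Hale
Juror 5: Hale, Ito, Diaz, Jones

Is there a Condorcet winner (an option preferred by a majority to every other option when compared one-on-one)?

Yes

Head-to-head results (5 voters total):
Jones vs Hale: Hale wins 3–2.
Jones vs Ito: Ito wins 3–2.
Jones vs Diaz: Diaz wins 4–1.
Hale vs Ito: Hale wins 3–2.
Hale vs Diaz: Diaz wins 3–2.
Ito vs Diaz: Diaz wins 3–2.
Diaz beats each rival — Jones (4–1), Hale (3–2), Ito (3–2) — so Diaz is the Condorcet winner.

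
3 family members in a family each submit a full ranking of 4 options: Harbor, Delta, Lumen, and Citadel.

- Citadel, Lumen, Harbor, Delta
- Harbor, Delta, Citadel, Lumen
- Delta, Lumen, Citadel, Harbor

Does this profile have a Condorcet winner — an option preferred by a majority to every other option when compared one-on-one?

Head-to-head results (3 voters total):
Harbor vs Delta: Harbor wins 2–1.
Harbor vs Lumen: Lumen wins 2–1.
Harbor vs Citadel: Citadel wins 2–1.
Delta vs Lumen: Delta wins 2–1.
Delta vs Citadel: Delta wins 2–1.
Lumen vs Citadel: Citadel wins 2–1.
No candidate beats all others: Harbor beats Delta beats Lumen beats Harbor, a majority cycle.

No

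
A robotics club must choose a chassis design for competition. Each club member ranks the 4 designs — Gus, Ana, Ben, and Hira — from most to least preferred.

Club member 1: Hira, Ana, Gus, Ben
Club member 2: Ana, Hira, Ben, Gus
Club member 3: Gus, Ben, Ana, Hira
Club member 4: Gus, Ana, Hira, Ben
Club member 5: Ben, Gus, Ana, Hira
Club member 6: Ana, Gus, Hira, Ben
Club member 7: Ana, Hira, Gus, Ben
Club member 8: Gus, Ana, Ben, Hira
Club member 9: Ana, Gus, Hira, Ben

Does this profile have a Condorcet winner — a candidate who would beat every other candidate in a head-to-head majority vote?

Head-to-head results (9 voters total):
Gus vs Ana: Ana wins 5–4.
Gus vs Ben: Gus wins 7–2.
Gus vs Hira: Gus wins 6–3.
Ana vs Ben: Ana wins 7–2.
Ana vs Hira: Ana wins 8–1.
Ben vs Hira: Hira wins 6–3.
Ana beats each rival — Gus (5–4), Ben (7–2), Hira (8–1) — so Ana is the Condorcet winner.

Yes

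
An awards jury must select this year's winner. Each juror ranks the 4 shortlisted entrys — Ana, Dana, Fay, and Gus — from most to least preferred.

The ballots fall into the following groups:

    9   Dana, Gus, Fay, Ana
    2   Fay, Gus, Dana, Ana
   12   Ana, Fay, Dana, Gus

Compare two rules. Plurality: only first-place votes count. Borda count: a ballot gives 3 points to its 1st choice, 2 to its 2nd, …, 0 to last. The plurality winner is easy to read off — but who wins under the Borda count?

Dana

Plurality first-place counts: Ana 12, Dana 9, Fay 2, Gus 0 → Ana.
Borda totals: Ana 36, Dana 41, Fay 39, Gus 22 → Dana.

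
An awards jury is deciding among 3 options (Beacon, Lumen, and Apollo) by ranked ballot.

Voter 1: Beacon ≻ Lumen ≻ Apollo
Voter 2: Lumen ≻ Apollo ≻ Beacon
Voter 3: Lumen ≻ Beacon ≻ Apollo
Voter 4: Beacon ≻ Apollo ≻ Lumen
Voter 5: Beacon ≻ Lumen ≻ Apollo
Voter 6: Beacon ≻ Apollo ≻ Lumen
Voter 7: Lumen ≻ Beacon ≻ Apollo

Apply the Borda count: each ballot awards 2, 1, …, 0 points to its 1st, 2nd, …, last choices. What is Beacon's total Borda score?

10

Borda scores:
  Beacon: 2 + 0 + 1 + 2 + 2 + 2 + 1 = 10
  Lumen: 1 + 2 + 2 + 0 + 1 + 0 + 2 = 8
  Apollo: 0 + 1 + 0 + 1 + 0 + 1 + 0 = 3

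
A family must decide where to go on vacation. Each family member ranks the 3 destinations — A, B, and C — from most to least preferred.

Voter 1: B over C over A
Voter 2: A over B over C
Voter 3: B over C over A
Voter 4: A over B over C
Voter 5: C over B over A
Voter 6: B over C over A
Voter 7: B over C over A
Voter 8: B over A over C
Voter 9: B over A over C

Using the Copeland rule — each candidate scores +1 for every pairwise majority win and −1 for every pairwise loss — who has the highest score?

Pairwise results:
  A vs B: B wins 7–2.
  A vs C: C wins 5–4.
  B vs C: B wins 8–1.
Copeland scores (wins − losses):
  A: 0 − 2 = -2
  B: 2 − 0 = 2
  C: 1 − 1 = 0
B has the best Copeland score.

B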